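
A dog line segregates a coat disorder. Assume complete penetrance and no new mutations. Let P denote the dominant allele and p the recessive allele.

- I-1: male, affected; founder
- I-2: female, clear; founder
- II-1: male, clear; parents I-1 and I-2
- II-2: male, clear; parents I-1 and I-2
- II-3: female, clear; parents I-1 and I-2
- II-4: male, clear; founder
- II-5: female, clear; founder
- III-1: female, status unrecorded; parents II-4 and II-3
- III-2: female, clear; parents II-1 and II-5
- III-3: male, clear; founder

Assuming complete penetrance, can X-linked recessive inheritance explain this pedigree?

A consistent assignment under X-linked recessive exists: I-1 X^p Y, I-2 X^P X^P, II-1 X^P Y, II-2 X^P Y, II-3 X^P X^p, II-4 X^P Y, II-5 X^P X^P, III-1 X^P X^P, III-2 X^P X^P, III-3 X^P Y.
In this assignment every recorded phenotype matches its genotype and every non-founder's genotype is obtainable from its parents' genotypes, so the pedigree is consistent.

Yes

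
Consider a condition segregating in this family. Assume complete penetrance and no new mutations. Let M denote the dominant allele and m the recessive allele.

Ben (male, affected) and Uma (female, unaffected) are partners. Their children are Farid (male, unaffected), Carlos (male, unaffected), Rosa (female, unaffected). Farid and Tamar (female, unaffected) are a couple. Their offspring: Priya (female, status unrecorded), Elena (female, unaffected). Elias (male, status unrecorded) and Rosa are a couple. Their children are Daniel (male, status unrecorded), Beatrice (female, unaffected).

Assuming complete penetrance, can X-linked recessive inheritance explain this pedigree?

Yes

A consistent assignment under X-linked recessive exists: Ben X^m Y, Uma X^M X^M, Farid X^M Y, Carlos X^M Y, Rosa X^M X^m, Tamar X^M X^M, Elias X^M Y, Priya X^M X^M, Elena X^M X^M, Daniel X^M Y, Beatrice X^M X^M.
In this assignment every recorded phenotype matches its genotype and every non-founder's genotype is obtainable from its parents' genotypes, so the pedigree is consistent.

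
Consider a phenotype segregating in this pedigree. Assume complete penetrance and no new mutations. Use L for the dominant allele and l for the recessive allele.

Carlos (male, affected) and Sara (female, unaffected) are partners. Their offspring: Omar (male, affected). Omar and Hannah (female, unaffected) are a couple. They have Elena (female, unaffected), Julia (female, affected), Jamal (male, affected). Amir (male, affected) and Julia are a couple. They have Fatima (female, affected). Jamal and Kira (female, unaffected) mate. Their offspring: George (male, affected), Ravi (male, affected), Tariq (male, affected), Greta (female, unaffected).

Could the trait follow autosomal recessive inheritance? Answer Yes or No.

Yes

A consistent assignment under autosomal recessive exists: Carlos ll, Sara Ll, Omar ll, Hannah Ll, Elena Ll, Julia ll, Jamal ll, Amir ll, Kira Ll, Fatima ll, George ll, Ravi ll, Tariq ll, Greta Ll.
In this assignment every recorded phenotype matches its genotype and every non-founder's genotype is obtainable from its parents' genotypes, so the pedigree is consistent.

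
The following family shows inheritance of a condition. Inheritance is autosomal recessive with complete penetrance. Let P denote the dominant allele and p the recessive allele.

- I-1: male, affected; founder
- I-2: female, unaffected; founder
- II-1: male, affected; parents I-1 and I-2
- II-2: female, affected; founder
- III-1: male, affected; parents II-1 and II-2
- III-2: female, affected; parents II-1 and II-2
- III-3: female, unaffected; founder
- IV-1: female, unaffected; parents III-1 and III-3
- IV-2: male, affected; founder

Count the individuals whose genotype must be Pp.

2

Obligate heterozygotes: I-2 is unaffected so carries P and passed p to II-1 (pp), so I-2 is Pp; IV-1 is unaffected so carries P and received p from III-1 (pp), so IV-1 is Pp.
Every other individual is either homozygous by phenotype or has at least one consistent homozygous assignment, so the count is 2.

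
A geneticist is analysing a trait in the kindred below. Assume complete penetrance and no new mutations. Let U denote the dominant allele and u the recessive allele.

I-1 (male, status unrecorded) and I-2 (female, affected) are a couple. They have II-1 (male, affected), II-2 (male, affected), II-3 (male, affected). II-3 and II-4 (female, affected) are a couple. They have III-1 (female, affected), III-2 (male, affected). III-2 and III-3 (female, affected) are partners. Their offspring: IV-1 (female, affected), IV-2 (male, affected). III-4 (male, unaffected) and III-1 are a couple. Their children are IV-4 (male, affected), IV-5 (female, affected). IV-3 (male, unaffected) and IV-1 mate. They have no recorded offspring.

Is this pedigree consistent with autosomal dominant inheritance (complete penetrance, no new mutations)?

Yes

A consistent assignment under autosomal dominant exists: I-1 UU, I-2 UU, II-1 UU, II-2 UU, II-3 UU, II-4 UU, III-1 UU, III-2 UU, III-3 UU, III-4 uu, IV-1 UU, IV-2 UU, IV-3 uu, IV-4 Uu, IV-5 Uu.
In this assignment every recorded phenotype matches its genotype and every non-founder's genotype is obtainable from its parents' genotypes, so the pedigree is consistent.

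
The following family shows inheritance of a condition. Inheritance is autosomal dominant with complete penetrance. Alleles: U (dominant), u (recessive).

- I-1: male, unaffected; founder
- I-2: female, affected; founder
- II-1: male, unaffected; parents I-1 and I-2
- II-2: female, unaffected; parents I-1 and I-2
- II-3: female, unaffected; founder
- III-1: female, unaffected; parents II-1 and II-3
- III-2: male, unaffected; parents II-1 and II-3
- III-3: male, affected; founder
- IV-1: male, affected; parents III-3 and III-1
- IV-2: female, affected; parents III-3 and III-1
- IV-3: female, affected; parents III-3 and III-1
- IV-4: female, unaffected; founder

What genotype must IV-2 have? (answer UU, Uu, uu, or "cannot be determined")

Uu

From phenotype alone, IV-2 is UU or Uu.
IV-2 is affected so carries U and received u from III-1 (uu), so IV-2 is Uu.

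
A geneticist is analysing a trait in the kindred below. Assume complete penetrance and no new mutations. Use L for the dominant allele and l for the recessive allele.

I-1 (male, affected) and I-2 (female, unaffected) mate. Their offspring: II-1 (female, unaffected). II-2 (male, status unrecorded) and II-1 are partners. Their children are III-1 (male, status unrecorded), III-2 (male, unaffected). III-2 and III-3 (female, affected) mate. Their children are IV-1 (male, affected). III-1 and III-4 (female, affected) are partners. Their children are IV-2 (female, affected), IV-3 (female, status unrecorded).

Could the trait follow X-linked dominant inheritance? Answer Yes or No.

Under X-linked dominant, II-1 (unaffected, female) cannot arise from I-1 (affected) × I-2 (unaffected).

No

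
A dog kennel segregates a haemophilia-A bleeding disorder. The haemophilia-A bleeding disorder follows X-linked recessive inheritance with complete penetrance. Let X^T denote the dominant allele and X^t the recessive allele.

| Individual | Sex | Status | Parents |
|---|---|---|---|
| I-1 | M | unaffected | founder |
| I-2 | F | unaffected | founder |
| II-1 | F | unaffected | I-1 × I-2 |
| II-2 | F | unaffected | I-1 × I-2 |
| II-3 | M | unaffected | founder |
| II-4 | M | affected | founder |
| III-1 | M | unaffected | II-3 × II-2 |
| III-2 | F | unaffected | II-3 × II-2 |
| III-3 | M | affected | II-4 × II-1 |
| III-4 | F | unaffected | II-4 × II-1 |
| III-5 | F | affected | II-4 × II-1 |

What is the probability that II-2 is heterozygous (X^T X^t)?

I-1 is unaffected, so I-1 is X^T Y.
I-2 is unaffected so carries T and passed t to II-1 (X^T X^t, whose T came from I-1), so I-2 is X^T X^t.
Their cross gives offspring ratios 1/2 X^T X^T : 1/2 X^T X^t. Conditioning on II-2 being unaffected, P(X^T X^t) = 1/2 / 1 = 1/2 before taking II-2's own offspring into account.
II-3 is unaffected, so II-3 is X^T Y.
Now use II-2's offspring. Probability of each recorded status — unaffected son III-1: 1/2 if II-2 is X^T X^t, 1 if X^T X^T. (III-2: equally likely either way, so uninformative.)
Bayes: P(X^T X^t) = 1/2·1/2 / (1/2·1/2 + 1/2·1) = 1/3.

1/3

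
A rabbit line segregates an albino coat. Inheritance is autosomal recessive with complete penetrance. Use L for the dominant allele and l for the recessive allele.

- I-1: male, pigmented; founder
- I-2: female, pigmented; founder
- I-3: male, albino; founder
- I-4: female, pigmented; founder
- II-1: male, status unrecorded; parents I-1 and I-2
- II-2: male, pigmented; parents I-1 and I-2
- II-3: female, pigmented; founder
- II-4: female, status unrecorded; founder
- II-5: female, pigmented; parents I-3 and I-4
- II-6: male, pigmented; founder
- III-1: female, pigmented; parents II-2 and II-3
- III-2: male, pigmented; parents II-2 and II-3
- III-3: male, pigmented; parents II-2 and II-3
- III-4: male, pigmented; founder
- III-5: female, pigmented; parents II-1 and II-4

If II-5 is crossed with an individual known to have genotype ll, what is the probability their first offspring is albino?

1/2

II-5 is pigmented so carries L and received l from I-3 (ll), so II-5 is Ll.
The cross gives 1/2 Ll : 1/2 ll, so P(offspring is albino) = 1/2.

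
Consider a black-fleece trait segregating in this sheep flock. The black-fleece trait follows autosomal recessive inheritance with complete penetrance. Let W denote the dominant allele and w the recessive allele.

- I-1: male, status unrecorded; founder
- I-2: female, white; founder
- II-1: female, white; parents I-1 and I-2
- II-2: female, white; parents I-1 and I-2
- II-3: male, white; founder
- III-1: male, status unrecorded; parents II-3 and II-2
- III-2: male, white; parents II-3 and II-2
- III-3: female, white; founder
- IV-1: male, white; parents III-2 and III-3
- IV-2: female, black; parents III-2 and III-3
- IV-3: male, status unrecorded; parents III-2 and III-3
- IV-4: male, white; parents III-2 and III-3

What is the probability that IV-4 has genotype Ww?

III-2 is white so carries W and passed w to IV-2 (ww), so III-2 is Ww.
III-3 is white so carries W and passed w to IV-2 (ww), so III-3 is Ww.
Their cross gives offspring ratios 1/4 WW : 1/2 Ww : 1/4 ww. Conditioning on IV-4 being white, P(Ww) = 1/2 / 3/4 = 2/3.

2/3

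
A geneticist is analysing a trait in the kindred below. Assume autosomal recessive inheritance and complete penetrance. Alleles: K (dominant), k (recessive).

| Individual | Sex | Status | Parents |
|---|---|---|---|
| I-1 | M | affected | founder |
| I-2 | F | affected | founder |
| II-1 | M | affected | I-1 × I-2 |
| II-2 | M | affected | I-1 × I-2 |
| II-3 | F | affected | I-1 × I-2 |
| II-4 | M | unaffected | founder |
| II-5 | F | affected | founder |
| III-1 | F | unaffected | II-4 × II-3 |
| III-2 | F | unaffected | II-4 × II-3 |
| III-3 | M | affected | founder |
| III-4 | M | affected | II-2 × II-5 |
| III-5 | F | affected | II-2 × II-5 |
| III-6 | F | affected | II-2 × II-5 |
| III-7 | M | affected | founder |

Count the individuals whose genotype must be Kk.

Obligate heterozygotes: III-1 is unaffected so carries K and received k from II-3 (kk), so III-1 is Kk; III-2 is unaffected so carries K and received k from II-3 (kk), so III-2 is Kk.
Every other individual is either homozygous by phenotype or has at least one consistent homozygous assignment, so the count is 2.

2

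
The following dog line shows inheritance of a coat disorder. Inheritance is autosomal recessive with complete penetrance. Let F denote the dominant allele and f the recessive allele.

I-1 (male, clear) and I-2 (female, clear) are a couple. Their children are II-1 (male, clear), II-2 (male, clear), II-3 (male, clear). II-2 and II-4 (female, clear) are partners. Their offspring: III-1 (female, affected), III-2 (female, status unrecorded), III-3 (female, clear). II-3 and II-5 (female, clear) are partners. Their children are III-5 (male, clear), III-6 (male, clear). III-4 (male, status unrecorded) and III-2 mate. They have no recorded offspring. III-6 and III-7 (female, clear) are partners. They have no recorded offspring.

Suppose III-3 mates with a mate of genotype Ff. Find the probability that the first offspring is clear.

II-2 is clear so carries F and passed f to III-1 (ff), so II-2 is Ff.
II-4 is clear so carries F and passed f to III-1 (ff), so II-4 is Ff.
III-3 is a clear offspring of II-2 (Ff) × II-4 (Ff), whose cross gives 1/4 FF : 1/2 Ff : 1/4 ff; conditioning on being clear, III-3 is FF with probability 1/3, Ff with probability 2/3.
Summing over parental genotype combinations, P(offspring is clear) = 1/3·1 + 2/3·3/4 = 5/6.

5/6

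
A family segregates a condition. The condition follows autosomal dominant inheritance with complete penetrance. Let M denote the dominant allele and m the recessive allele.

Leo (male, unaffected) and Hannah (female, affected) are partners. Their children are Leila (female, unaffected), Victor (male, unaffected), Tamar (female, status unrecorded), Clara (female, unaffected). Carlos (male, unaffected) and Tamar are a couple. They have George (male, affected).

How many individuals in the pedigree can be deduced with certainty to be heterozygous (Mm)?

3

Obligate heterozygotes: Hannah is affected so carries M and passed m to Leila (mm), so Hannah is Mm; Tamar passed M to George (Mm, whose m came from Carlos) and received m from Leo (mm), so Tamar is Mm; George is affected so carries M and received m from Carlos (mm), so George is Mm.
Every other individual is either homozygous by phenotype or has at least one consistent homozygous assignment, so the count is 3.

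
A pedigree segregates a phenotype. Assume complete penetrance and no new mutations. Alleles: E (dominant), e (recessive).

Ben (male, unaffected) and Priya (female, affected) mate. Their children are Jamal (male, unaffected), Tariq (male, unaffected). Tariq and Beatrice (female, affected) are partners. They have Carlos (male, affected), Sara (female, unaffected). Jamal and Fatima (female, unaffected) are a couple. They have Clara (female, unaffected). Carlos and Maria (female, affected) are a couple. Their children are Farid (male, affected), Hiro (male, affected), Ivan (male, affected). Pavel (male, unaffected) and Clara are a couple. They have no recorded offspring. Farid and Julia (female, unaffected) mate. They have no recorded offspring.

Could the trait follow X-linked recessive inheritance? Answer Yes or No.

No

Under X-linked recessive, Jamal (unaffected, male) cannot arise from Ben (unaffected) × Priya (affected).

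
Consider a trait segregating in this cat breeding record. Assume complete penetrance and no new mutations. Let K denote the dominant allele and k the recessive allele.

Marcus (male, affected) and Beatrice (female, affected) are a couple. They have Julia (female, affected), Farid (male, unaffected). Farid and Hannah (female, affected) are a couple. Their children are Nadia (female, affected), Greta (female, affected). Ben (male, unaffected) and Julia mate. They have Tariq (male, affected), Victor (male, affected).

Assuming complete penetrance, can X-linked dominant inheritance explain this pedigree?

A consistent assignment under X-linked dominant exists: Marcus X^K Y, Beatrice X^K X^k, Julia X^K X^K, Farid X^k Y, Hannah X^K X^K, Ben X^k Y, Nadia X^K X^k, Greta X^K X^k, Tariq X^K Y, Victor X^K Y.
In this assignment every recorded phenotype matches its genotype and every non-founder's genotype is obtainable from its parents' genotypes, so the pedigree is consistent.

Yes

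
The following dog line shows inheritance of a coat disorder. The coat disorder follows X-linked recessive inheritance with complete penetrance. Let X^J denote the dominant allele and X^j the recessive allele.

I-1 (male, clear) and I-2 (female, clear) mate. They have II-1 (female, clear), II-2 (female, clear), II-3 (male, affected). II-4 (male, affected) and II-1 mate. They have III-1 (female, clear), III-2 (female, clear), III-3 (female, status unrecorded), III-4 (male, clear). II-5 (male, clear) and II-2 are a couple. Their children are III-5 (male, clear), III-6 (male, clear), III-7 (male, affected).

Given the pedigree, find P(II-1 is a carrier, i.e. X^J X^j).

I-1 is clear, so I-1 is X^J Y.
I-2 is clear so carries J and passed j to II-2 (X^J X^j, whose J came from I-1), so I-2 is X^J X^j.
Their cross gives offspring ratios 1/2 X^J X^J : 1/2 X^J X^j. Conditioning on II-1 being clear, P(X^J X^j) = 1/2 / 1 = 1/2 before taking II-1's own offspring into account.
II-4 is affected, so II-4 is X^j Y.
Now use II-1's offspring. Probability of each recorded status — clear daughter III-1: 1/2 if II-1 is X^J X^j, 1 if X^J X^J; clear daughter III-2: 1/2 if II-1 is X^J X^j, 1 if X^J X^J; clear son III-4: 1/2 if II-1 is X^J X^j, 1 if X^J X^J. (III-3: equally likely either way, so uninformative.)
Bayes: P(X^J X^j) = 1/2·1/8 / (1/2·1/8 + 1/2·1) = 1/9.

1/9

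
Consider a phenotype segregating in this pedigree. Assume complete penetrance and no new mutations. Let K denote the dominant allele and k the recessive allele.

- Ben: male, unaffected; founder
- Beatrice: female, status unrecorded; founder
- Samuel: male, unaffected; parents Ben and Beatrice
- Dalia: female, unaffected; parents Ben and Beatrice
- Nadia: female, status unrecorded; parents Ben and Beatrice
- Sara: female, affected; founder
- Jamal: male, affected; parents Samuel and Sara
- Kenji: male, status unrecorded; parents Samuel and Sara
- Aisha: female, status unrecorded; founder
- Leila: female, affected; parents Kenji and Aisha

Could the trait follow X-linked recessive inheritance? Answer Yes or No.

Yes

A consistent assignment under X-linked recessive exists: Ben X^K Y, Beatrice X^K X^K, Samuel X^K Y, Dalia X^K X^K, Nadia X^K X^K, Sara X^k X^k, Jamal X^k Y, Kenji X^k Y, Aisha X^K X^k, Leila X^k X^k.
In this assignment every recorded phenotype matches its genotype and every non-founder's genotype is obtainable from its parents' genotypes, so the pedigree is consistent.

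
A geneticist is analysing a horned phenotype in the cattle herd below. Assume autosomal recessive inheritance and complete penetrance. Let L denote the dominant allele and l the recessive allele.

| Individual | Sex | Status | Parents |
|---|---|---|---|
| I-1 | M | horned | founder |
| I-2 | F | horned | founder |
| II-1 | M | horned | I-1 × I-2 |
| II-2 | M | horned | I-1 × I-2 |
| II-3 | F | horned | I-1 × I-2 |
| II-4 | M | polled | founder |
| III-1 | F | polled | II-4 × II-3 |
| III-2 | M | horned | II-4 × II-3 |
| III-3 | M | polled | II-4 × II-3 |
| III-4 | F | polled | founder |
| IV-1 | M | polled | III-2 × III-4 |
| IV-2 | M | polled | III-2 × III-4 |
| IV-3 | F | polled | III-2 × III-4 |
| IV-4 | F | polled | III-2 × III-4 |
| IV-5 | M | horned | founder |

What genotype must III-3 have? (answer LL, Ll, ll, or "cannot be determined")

Ll

From phenotype alone, III-3 is LL or Ll.
III-3 is polled so carries L and received l from II-3 (ll), so III-3 is Ll.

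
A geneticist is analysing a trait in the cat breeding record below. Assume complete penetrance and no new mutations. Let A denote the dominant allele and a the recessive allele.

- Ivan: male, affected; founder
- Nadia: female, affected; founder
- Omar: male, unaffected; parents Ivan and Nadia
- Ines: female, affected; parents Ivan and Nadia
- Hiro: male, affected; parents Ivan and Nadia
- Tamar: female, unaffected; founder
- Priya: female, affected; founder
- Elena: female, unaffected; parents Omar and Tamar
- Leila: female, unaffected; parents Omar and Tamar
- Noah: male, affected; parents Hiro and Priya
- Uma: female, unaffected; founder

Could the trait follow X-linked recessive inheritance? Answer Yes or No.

Under X-linked recessive, Omar (unaffected, male) cannot arise from Ivan (affected) × Nadia (affected).

No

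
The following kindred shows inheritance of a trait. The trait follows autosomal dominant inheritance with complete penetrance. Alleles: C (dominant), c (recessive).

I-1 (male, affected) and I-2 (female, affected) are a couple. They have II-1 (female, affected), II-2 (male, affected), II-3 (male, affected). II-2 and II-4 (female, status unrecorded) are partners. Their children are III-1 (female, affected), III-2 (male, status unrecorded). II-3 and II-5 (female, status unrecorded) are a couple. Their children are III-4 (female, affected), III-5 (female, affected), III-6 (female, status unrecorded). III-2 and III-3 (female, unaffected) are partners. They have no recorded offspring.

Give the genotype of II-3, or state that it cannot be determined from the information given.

cannot be determined

II-3's phenotype allows CC or Cc, and no parent or child forces a single allele at both positions; consistent genotype assignments exist with II-3 as CC or Cc.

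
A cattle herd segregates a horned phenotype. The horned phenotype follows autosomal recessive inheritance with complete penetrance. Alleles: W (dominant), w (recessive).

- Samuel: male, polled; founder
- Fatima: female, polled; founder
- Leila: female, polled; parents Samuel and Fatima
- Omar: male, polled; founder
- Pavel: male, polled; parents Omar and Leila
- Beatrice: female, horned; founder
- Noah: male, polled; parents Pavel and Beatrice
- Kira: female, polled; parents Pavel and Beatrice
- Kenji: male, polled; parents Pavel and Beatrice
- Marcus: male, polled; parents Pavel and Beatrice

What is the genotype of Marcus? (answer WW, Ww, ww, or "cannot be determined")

Ww

From phenotype alone, Marcus is WW or Ww.
Marcus is polled so carries W and received w from Beatrice (ww), so Marcus is Ww.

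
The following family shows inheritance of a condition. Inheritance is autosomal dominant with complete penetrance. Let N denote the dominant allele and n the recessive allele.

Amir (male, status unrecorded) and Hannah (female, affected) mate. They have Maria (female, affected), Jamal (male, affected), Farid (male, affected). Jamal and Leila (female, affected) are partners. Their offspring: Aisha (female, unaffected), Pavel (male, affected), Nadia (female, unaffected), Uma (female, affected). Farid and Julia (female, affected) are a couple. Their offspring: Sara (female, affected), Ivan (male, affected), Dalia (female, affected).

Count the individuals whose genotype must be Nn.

Obligate heterozygotes: Jamal is affected so carries N and passed n to Aisha (nn), so Jamal is Nn; Leila is affected so carries N and passed n to Aisha (nn), so Leila is Nn.
Every other individual is either homozygous by phenotype or has at least one consistent homozygous assignment, so the count is 2.

2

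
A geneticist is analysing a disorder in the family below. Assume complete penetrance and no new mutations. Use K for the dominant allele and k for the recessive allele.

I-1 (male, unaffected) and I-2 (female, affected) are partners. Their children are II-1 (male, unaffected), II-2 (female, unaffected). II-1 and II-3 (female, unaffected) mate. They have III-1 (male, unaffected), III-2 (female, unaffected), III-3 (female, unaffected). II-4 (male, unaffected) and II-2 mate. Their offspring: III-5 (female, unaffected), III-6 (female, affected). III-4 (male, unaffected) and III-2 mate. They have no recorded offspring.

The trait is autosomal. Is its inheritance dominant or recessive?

II-4 and II-2 are both unaffected yet have an affected child III-6. Under dominance, an affected child requires at least one affected parent, so the trait cannot be dominant.

recessive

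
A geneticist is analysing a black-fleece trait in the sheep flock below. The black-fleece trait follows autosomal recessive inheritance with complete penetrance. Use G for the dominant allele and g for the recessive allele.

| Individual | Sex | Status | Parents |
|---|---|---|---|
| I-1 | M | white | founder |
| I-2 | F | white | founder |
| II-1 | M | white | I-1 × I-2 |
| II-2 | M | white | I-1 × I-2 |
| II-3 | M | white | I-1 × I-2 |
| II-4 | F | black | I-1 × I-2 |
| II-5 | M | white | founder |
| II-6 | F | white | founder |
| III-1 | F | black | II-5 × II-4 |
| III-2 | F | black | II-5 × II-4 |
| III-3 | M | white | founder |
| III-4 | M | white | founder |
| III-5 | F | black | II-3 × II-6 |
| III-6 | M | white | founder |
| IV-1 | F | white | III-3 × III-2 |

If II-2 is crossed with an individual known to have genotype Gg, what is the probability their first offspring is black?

I-1 is white so carries G and passed g to II-4 (gg), so I-1 is Gg.
I-2 is white so carries G and passed g to II-4 (gg), so I-2 is Gg.
II-2 is a white offspring of I-1 (Gg) × I-2 (Gg), whose cross gives 1/4 GG : 1/2 Gg : 1/4 gg; conditioning on being white, II-2 is GG with probability 1/3, Gg with probability 2/3.
Summing over parental genotype combinations, P(offspring is black) = 2/3·1/4 = 1/6.

1/6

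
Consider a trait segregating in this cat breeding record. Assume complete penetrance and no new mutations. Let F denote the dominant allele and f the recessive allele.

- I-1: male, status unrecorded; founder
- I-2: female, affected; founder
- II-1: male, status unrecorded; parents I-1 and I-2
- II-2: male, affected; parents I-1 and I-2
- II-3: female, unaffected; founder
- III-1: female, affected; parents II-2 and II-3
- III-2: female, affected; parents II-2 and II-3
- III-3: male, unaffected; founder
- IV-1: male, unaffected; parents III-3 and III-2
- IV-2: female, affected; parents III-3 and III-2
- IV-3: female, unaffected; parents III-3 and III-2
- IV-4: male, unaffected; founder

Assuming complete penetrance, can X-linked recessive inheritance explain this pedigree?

Under X-linked recessive, IV-1 (unaffected, male) cannot arise from III-3 (unaffected) × III-2 (affected).

No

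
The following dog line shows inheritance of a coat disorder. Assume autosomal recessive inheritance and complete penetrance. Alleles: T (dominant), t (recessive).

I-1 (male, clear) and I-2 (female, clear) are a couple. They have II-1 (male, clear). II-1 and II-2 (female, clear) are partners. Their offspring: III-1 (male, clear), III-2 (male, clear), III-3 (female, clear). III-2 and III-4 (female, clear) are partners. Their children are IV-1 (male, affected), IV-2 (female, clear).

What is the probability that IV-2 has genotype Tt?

III-2 is clear so carries T and passed t to IV-1 (tt), so III-2 is Tt.
III-4 is clear so carries T and passed t to IV-1 (tt), so III-4 is Tt.
Their cross gives offspring ratios 1/4 TT : 1/2 Tt : 1/4 tt. Conditioning on IV-2 being clear, P(Tt) = 1/2 / 3/4 = 2/3.

2/3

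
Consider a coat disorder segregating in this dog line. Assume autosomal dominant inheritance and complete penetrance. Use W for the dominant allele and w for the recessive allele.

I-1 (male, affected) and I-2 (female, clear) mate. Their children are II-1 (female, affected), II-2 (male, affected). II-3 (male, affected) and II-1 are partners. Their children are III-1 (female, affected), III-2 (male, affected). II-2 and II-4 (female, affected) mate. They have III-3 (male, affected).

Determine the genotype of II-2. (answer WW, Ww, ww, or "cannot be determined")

From phenotype alone, II-2 is WW or Ww.
II-2 is affected so carries W and received w from I-2 (ww), so II-2 is Ww.

Ww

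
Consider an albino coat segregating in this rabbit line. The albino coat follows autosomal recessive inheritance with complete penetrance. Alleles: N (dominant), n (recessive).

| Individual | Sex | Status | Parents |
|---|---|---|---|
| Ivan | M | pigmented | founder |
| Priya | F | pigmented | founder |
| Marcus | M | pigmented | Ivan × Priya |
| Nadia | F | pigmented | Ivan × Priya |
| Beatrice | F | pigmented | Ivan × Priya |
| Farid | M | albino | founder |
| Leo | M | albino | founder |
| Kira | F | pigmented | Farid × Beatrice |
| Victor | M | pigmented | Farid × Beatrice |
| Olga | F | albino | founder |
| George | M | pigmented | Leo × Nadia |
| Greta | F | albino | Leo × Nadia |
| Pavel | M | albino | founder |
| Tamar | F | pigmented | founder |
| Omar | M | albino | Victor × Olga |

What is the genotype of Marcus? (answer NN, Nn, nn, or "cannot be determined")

cannot be determined

Marcus's phenotype allows NN or Nn, and no parent or child forces a single allele at both positions; consistent genotype assignments exist with Marcus as NN or Nn.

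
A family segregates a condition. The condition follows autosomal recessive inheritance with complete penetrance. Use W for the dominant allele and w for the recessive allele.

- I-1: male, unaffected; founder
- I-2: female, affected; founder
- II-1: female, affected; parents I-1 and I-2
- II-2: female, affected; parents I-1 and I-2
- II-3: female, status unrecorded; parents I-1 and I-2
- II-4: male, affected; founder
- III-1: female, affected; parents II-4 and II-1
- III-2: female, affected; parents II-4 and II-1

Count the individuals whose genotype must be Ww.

Obligate heterozygotes: I-1 is unaffected so carries W and passed w to II-1 (ww), so I-1 is Ww.
Every other individual is either homozygous by phenotype or has at least one consistent homozygous assignment, so the count is 1.

1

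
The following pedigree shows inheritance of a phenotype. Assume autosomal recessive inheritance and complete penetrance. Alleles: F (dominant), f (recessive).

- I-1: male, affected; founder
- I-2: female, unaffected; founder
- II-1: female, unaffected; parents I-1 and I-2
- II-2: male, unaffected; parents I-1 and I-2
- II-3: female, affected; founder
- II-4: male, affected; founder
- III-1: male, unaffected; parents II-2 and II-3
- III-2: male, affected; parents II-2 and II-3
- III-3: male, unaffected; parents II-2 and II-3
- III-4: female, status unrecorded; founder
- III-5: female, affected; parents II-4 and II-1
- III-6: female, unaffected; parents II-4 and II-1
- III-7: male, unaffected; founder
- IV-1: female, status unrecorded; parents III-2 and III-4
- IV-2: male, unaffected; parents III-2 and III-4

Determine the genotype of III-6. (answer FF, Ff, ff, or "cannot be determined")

Ff

From phenotype alone, III-6 is FF or Ff.
III-6 is unaffected so carries F and received f from II-4 (ff), so III-6 is Ff.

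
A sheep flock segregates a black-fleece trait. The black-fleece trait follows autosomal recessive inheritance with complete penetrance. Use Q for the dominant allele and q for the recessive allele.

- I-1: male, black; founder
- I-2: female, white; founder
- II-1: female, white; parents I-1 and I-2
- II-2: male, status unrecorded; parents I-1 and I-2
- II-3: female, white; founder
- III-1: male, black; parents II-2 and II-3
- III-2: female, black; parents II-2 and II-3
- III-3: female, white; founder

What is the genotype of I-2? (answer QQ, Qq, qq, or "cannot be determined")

I-2's phenotype allows QQ or Qq, and no parent or child forces a single allele at both positions; consistent genotype assignments exist with I-2 as QQ or Qq.

cannot be determined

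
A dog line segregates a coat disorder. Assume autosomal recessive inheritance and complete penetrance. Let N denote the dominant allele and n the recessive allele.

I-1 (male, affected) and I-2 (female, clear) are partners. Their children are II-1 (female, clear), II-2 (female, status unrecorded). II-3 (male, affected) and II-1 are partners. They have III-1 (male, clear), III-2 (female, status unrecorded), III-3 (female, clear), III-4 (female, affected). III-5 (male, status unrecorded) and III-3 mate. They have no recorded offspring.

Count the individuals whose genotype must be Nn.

Obligate heterozygotes: II-1 is clear so carries N and received n from I-1 (nn), so II-1 is Nn; III-1 is clear so carries N and received n from II-3 (nn), so III-1 is Nn; III-3 is clear so carries N and received n from II-3 (nn), so III-3 is Nn.
Every other individual is either homozygous by phenotype or has at least one consistent homozygous assignment, so the count is 3.

3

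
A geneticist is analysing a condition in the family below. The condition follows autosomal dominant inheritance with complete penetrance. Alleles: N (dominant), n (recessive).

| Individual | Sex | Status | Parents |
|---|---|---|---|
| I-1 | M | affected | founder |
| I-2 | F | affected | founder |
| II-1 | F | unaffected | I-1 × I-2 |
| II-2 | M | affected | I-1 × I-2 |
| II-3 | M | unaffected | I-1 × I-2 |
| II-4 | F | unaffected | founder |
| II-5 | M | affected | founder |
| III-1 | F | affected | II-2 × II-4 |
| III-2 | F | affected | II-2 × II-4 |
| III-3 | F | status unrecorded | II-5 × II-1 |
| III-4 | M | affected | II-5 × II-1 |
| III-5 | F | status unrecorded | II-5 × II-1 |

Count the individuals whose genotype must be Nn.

5

Obligate heterozygotes: I-1 is affected so carries N and passed n to II-1 (nn), so I-1 is Nn; I-2 is affected so carries N and passed n to II-1 (nn), so I-2 is Nn; III-1 is affected so carries N and received n from II-4 (nn), so III-1 is Nn; III-2 is affected so carries N and received n from II-4 (nn), so III-2 is Nn; III-4 is affected so carries N and received n from II-1 (nn), so III-4 is Nn.
Every other individual is either homozygous by phenotype or has at least one consistent homozygous assignment, so the count is 5.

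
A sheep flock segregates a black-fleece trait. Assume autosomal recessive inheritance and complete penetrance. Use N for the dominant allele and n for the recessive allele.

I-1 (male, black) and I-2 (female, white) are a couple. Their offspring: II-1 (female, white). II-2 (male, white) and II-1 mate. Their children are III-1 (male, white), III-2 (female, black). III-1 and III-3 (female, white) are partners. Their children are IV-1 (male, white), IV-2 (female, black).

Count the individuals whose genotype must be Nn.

4

Obligate heterozygotes: II-1 is white so carries N and received n from I-1 (nn), so II-1 is Nn; II-2 is white so carries N and passed n to III-2 (nn), so II-2 is Nn; III-1 is white so carries N and passed n to IV-2 (nn), so III-1 is Nn; III-3 is white so carries N and passed n to IV-2 (nn), so III-3 is Nn.
Every other individual is either homozygous by phenotype or has at least one consistent homozygous assignment, so the count is 4.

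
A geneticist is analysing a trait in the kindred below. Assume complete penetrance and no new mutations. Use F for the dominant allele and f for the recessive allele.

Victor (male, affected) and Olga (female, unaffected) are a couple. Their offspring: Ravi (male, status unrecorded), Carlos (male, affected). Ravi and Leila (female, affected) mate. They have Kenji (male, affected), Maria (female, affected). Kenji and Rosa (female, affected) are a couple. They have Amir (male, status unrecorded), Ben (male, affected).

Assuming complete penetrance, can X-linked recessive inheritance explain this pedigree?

A consistent assignment under X-linked recessive exists: Victor X^f Y, Olga X^F X^f, Ravi X^f Y, Carlos X^f Y, Leila X^f X^f, Kenji X^f Y, Maria X^f X^f, Rosa X^f X^f, Amir X^f Y, Ben X^f Y.
In this assignment every recorded phenotype matches its genotype and every non-founder's genotype is obtainable from its parents' genotypes, so the pedigree is consistent.

Yes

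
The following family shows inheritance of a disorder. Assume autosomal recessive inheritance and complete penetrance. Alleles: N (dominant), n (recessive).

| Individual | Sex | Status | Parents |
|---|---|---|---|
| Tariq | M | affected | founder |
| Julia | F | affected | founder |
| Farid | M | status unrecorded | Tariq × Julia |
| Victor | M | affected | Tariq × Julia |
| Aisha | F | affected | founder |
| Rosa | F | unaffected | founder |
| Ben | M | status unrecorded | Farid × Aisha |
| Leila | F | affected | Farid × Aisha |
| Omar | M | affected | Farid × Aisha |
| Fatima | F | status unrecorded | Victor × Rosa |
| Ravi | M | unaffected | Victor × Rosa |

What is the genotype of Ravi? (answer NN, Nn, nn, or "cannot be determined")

Nn

From phenotype alone, Ravi is NN or Nn.
Ravi is unaffected so carries N and received n from Victor (nn), so Ravi is Nn.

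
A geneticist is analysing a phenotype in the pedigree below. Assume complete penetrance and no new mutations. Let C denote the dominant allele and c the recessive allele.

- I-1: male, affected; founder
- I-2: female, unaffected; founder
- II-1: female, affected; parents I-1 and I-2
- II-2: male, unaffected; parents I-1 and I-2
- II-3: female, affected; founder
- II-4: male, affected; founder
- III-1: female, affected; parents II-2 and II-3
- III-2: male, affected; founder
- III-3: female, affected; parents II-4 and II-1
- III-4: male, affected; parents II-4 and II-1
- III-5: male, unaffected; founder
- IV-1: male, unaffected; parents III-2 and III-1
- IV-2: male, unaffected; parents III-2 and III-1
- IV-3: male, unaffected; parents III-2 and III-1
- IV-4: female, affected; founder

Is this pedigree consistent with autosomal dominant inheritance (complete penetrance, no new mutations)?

Yes

A consistent assignment under autosomal dominant exists: I-1 Cc, I-2 cc, II-1 Cc, II-2 cc, II-3 CC, II-4 CC, III-1 Cc, III-2 Cc, III-3 CC, III-4 CC, III-5 cc, IV-1 cc, IV-2 cc, IV-3 cc, IV-4 CC.
In this assignment every recorded phenotype matches its genotype and every non-founder's genotype is obtainable from its parents' genotypes, so the pedigree is consistent.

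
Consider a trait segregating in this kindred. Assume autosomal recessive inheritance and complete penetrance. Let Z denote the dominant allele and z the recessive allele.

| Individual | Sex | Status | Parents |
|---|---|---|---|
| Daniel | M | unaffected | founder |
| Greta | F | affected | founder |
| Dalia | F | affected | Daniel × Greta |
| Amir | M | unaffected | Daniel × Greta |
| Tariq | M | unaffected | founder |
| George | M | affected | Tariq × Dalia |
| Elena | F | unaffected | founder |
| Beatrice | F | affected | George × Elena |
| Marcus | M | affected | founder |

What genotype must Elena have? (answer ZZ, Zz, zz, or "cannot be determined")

From phenotype alone, Elena is ZZ or Zz.
Elena is unaffected so carries Z and passed z to Beatrice (zz), so Elena is Zz.

Zz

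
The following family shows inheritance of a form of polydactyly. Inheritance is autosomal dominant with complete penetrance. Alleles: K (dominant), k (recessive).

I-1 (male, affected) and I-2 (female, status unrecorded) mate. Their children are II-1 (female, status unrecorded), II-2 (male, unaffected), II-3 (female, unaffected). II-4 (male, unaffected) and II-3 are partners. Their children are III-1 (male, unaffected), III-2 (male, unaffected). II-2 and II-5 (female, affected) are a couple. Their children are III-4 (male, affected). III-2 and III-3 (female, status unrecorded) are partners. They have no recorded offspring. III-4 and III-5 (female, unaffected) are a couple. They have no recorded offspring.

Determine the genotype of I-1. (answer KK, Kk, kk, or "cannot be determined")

From phenotype alone, I-1 is KK or Kk.
I-1 is affected so carries K and passed k to II-2 (kk), so I-1 is Kk.

Kk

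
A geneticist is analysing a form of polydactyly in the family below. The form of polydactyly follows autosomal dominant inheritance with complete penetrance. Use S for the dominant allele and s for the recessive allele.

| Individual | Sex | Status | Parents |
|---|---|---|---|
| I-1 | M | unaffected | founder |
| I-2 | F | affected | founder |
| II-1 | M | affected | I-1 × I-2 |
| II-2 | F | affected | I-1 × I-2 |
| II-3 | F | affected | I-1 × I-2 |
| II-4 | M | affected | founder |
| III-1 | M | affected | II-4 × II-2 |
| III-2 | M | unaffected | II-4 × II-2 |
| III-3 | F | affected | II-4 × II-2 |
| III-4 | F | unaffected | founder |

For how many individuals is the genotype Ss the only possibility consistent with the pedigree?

Obligate heterozygotes: II-1 is affected so carries S and received s from I-1 (ss), so II-1 is Ss; II-2 is affected so carries S and received s from I-1 (ss), so II-2 is Ss; II-3 is affected so carries S and received s from I-1 (ss), so II-3 is Ss; II-4 is affected so carries S and passed s to III-2 (ss), so II-4 is Ss.
Every other individual is either homozygous by phenotype or has at least one consistent homozygous assignment, so the count is 4.

4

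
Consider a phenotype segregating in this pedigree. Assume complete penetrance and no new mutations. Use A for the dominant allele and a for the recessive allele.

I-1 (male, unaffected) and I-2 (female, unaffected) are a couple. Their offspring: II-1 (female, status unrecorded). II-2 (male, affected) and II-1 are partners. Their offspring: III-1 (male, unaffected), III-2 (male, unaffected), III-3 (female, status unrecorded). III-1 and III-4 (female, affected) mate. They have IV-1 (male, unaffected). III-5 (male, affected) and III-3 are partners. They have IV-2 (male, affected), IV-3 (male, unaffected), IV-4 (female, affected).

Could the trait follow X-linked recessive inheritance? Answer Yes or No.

No

Under X-linked recessive, IV-1 (unaffected, male) cannot arise from III-1 (unaffected) × III-4 (affected).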